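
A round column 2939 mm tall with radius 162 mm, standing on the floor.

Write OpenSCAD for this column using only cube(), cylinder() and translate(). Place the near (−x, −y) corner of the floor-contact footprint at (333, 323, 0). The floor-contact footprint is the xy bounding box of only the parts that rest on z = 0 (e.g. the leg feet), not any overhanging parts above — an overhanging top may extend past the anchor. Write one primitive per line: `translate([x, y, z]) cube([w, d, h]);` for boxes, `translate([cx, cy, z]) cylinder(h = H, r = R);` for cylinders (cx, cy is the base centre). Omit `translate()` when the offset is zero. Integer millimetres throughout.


translate([495, 485, 0]) cylinder(h = 2939, r = 162);


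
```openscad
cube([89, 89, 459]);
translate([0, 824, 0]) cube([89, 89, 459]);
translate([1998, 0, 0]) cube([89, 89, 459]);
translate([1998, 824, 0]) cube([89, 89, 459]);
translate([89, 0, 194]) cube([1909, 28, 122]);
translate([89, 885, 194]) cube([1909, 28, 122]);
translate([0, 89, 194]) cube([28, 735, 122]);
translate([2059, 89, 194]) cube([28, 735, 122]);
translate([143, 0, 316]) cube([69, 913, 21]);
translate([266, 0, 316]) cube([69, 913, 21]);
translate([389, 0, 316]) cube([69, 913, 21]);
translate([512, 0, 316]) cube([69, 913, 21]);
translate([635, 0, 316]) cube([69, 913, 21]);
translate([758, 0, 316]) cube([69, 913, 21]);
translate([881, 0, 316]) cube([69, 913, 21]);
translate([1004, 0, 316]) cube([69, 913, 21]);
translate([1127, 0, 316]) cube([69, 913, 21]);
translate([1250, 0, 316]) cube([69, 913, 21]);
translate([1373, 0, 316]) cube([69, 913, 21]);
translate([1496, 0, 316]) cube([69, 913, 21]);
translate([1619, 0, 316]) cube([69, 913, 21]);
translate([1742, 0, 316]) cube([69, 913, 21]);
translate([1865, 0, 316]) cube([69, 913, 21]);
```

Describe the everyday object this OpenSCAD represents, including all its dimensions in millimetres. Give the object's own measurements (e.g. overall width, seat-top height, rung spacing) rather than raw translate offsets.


A bed frame 2087 mm long (x) by 913 mm wide (y). Four 89×89 mm corner posts, 459 mm tall, at the corners of the footprint. Four rails of 28 mm thickness and 122 mm height run between adjacent posts with their undersides at z = 194 mm, their outer faces flush with the outside of the frame (the two x-running rails run between the posts' inner faces; the two y-running rails run between the posts' inner faces). 15 slats, each 69 mm wide (x) and 21 mm thick, lie across the top of the two x-running rails, running the full 913 mm width of the frame in y; along x they sit between the end posts with a 54 mm gap after the −x posts and between neighbouring slats, leaving 64 mm before the +x posts.


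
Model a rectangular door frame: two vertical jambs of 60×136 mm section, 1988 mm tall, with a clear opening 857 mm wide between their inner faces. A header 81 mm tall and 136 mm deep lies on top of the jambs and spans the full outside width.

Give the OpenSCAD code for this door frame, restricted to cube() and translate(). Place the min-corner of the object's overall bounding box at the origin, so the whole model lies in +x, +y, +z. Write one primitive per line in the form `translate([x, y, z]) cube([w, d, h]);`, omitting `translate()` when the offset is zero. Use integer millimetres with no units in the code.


cube([60, 136, 1988]);
translate([917, 0, 0]) cube([60, 136, 1988]);
translate([0, 0, 1988]) cube([977, 136, 81]);


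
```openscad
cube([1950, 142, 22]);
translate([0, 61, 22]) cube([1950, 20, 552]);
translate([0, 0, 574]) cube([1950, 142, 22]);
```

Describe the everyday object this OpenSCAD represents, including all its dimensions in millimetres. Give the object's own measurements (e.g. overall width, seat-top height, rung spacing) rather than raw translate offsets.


An I-beam lying along x, 1950 mm long. Overall section height 596 mm. Two flanges 142 mm wide (y) and 22 mm thick, one on the floor and one at the top; a web 20 mm thick runs between them, centred on the flange width.


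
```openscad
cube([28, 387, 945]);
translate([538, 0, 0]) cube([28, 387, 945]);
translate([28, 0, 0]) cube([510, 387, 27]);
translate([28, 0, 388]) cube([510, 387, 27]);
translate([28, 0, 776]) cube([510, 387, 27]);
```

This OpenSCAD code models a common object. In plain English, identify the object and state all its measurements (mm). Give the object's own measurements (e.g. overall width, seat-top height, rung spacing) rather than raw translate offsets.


An open bookshelf. Two side panels, each 28 mm thick, 387 mm deep and 945 mm tall, stand 566 mm apart (outside-to-outside). Between them sit 3 shelves, each 27 mm thick and 387 mm deep, spanning the full gap between the sides. The bottom shelf rests on the floor (its underside at z = 0) and the clear gap between one shelf's top and the next shelf's underside is 361 mm.


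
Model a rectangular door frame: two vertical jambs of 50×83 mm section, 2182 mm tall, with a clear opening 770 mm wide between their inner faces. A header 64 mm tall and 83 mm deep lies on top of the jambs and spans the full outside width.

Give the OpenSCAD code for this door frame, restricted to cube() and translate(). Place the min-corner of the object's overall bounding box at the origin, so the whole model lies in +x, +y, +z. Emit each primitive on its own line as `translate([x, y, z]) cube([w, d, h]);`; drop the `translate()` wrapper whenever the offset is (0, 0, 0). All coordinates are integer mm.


cube([50, 83, 2182]);
translate([820, 0, 0]) cube([50, 83, 2182]);
translate([0, 0, 2182]) cube([870, 83, 64]);


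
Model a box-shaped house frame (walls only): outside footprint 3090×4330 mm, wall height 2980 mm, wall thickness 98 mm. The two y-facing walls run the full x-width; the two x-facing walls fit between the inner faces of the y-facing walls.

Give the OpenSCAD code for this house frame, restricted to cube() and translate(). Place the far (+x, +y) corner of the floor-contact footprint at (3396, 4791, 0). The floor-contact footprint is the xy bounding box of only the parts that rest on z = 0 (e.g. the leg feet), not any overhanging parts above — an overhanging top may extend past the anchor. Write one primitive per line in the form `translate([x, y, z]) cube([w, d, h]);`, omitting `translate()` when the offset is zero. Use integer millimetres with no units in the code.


translate([306, 461, 0]) cube([3090, 98, 2980]);
translate([306, 4693, 0]) cube([3090, 98, 2980]);
translate([306, 559, 0]) cube([98, 4134, 2980]);
translate([3298, 559, 0]) cube([98, 4134, 2980]);


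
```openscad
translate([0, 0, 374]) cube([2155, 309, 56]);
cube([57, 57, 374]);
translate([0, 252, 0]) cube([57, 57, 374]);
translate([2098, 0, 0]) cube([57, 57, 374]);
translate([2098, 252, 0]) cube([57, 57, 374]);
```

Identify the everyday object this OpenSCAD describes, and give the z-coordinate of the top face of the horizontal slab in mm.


A bench. The seat-top height is 430 mm.

A long slab on four corner posts — a bench. The slab sits at z = 374 with thickness 56, so the top is 374 + 56 = 430 mm.


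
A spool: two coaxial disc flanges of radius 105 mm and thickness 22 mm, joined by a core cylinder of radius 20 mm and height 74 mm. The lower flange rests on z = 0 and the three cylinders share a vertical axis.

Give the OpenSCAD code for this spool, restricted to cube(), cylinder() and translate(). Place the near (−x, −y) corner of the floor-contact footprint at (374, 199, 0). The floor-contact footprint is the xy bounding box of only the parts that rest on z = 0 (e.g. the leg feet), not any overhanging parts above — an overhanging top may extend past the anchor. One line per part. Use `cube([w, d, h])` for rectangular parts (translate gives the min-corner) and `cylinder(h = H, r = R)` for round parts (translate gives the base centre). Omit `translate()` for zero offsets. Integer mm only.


translate([479, 304, 0]) cylinder(h = 22, r = 105);
translate([479, 304, 22]) cylinder(h = 74, r = 20);
translate([479, 304, 96]) cylinder(h = 22, r = 105);


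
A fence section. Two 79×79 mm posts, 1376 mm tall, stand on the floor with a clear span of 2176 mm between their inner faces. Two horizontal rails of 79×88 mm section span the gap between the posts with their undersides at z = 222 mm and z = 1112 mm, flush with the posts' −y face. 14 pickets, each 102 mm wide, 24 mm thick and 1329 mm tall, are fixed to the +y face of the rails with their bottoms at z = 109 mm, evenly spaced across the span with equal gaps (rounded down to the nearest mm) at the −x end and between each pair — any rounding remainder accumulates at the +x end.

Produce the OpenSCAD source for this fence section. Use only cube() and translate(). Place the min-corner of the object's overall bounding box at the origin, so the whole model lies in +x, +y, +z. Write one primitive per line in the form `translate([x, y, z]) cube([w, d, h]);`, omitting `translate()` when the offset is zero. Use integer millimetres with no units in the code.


cube([79, 79, 1376]);
translate([2255, 0, 0]) cube([79, 79, 1376]);
translate([79, 0, 222]) cube([2176, 79, 88]);
translate([79, 0, 1112]) cube([2176, 79, 88]);
translate([128, 79, 109]) cube([102, 24, 1329]);
translate([279, 79, 109]) cube([102, 24, 1329]);
translate([430, 79, 109]) cube([102, 24, 1329]);
translate([581, 79, 109]) cube([102, 24, 1329]);
translate([732, 79, 109]) cube([102, 24, 1329]);
translate([883, 79, 109]) cube([102, 24, 1329]);
translate([1034, 79, 109]) cube([102, 24, 1329]);
translate([1185, 79, 109]) cube([102, 24, 1329]);
translate([1336, 79, 109]) cube([102, 24, 1329]);
translate([1487, 79, 109]) cube([102, 24, 1329]);
translate([1638, 79, 109]) cube([102, 24, 1329]);
translate([1789, 79, 109]) cube([102, 24, 1329]);
translate([1940, 79, 109]) cube([102, 24, 1329]);
translate([2091, 79, 109]) cube([102, 24, 1329]);


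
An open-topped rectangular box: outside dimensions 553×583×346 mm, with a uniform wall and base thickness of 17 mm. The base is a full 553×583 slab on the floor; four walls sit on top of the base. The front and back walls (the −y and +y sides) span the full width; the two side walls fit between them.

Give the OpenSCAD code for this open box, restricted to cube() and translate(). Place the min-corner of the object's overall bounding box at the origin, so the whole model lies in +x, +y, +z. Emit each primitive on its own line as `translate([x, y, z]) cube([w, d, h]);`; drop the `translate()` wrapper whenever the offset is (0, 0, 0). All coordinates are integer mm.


cube([553, 583, 17]);
translate([0, 0, 17]) cube([553, 17, 329]);
translate([0, 566, 17]) cube([553, 17, 329]);
translate([0, 17, 17]) cube([17, 549, 329]);
translate([536, 17, 17]) cube([17, 549, 329]);


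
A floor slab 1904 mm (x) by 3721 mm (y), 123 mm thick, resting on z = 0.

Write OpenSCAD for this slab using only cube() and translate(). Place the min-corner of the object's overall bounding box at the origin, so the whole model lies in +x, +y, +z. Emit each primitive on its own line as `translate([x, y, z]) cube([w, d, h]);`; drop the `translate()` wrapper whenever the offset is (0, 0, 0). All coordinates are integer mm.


cube([1904, 3721, 123]);


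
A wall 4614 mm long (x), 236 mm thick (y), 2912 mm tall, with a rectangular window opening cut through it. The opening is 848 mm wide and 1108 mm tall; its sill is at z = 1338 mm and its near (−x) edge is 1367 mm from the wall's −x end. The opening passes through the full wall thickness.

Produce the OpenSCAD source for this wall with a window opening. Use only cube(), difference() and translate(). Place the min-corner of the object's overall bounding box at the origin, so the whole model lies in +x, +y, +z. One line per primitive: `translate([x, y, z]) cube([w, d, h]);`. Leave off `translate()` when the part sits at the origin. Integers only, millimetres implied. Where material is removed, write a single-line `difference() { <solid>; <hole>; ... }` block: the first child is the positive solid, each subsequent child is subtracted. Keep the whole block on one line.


difference() { cube([4614, 236, 2912]); translate([1367, 0, 1338]) cube([848, 236, 1108]); }


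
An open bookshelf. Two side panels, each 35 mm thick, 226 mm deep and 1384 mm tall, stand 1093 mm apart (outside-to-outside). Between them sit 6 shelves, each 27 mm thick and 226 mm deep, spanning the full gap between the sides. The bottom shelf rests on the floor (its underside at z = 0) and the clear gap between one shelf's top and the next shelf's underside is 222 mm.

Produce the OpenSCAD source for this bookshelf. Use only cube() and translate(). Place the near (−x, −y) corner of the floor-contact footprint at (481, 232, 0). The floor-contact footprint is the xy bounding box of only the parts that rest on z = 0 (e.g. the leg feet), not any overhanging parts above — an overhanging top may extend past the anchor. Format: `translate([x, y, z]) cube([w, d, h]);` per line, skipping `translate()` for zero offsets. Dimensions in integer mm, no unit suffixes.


translate([481, 232, 0]) cube([35, 226, 1384]);
translate([1539, 232, 0]) cube([35, 226, 1384]);
translate([516, 232, 0]) cube([1023, 226, 27]);
translate([516, 232, 249]) cube([1023, 226, 27]);
translate([516, 232, 498]) cube([1023, 226, 27]);
translate([516, 232, 747]) cube([1023, 226, 27]);
translate([516, 232, 996]) cube([1023, 226, 27]);
translate([516, 232, 1245]) cube([1023, 226, 27]);


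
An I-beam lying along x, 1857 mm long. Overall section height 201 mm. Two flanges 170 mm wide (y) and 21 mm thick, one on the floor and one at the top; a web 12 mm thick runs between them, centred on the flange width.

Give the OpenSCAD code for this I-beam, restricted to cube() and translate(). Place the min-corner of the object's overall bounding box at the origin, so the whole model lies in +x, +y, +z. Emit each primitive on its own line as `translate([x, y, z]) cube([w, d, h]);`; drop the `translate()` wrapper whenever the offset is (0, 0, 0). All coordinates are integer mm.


cube([1857, 170, 21]);
translate([0, 79, 21]) cube([1857, 12, 159]);
translate([0, 0, 180]) cube([1857, 170, 21]);


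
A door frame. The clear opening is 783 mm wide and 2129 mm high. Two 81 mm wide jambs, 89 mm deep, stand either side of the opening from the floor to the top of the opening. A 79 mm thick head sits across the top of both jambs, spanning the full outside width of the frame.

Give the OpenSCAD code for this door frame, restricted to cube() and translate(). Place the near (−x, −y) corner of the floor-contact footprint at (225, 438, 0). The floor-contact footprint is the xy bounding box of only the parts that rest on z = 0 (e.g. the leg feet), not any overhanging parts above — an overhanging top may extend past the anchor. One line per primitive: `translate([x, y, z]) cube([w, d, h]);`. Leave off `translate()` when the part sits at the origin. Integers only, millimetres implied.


translate([225, 438, 0]) cube([81, 89, 2129]);
translate([1089, 438, 0]) cube([81, 89, 2129]);
translate([225, 438, 2129]) cube([945, 89, 79]);


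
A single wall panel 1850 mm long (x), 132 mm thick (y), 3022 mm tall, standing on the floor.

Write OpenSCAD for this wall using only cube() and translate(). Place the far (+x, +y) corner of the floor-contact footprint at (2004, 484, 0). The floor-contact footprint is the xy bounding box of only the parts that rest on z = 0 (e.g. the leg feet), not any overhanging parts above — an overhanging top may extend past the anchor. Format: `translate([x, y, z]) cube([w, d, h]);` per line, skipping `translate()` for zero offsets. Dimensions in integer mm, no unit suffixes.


translate([154, 352, 0]) cube([1850, 132, 3022]);


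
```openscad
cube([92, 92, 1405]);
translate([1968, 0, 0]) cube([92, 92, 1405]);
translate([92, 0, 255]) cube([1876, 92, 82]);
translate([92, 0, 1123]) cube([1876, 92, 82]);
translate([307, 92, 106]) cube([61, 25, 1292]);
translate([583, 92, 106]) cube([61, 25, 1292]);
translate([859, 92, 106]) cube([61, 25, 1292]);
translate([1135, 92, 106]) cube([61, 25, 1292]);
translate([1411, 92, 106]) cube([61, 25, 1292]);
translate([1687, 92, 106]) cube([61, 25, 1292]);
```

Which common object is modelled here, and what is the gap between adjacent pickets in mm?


A fence section. The picket gap is 215 mm.

Two posts, two rails, 6 pickets — a fence section. Span 1876 mm holds 6 pickets of 61 mm with 7 equal gaps: ⌊(1876 − 6·61) / 7⌋ = 215 mm.


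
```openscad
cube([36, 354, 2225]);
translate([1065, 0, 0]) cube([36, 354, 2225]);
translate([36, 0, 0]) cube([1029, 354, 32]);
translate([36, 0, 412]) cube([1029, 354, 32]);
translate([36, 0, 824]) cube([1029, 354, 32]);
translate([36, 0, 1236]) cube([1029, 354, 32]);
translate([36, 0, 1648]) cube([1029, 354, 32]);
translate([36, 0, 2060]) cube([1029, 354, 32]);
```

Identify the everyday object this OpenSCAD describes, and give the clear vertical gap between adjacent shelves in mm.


A bookshelf. The clear shelf gap is 380 mm.

Two tall side panels with 6 horizontal boards between them — a bookshelf. The first two shelf undersides are at z = 0 and z = 412; with shelf thickness 32, the clear gap is 412 − 0 − 32 = 380 mm.


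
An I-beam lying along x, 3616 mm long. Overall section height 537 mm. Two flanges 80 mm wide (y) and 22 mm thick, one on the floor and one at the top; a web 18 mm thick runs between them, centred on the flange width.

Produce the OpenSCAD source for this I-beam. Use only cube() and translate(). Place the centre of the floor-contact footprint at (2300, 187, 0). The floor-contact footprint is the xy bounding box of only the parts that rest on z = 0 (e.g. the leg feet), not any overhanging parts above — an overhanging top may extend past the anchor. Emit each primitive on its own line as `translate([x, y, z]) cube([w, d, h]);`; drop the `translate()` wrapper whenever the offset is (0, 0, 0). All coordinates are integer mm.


translate([492, 147, 0]) cube([3616, 80, 22]);
translate([492, 178, 22]) cube([3616, 18, 493]);
translate([492, 147, 515]) cube([3616, 80, 22]);


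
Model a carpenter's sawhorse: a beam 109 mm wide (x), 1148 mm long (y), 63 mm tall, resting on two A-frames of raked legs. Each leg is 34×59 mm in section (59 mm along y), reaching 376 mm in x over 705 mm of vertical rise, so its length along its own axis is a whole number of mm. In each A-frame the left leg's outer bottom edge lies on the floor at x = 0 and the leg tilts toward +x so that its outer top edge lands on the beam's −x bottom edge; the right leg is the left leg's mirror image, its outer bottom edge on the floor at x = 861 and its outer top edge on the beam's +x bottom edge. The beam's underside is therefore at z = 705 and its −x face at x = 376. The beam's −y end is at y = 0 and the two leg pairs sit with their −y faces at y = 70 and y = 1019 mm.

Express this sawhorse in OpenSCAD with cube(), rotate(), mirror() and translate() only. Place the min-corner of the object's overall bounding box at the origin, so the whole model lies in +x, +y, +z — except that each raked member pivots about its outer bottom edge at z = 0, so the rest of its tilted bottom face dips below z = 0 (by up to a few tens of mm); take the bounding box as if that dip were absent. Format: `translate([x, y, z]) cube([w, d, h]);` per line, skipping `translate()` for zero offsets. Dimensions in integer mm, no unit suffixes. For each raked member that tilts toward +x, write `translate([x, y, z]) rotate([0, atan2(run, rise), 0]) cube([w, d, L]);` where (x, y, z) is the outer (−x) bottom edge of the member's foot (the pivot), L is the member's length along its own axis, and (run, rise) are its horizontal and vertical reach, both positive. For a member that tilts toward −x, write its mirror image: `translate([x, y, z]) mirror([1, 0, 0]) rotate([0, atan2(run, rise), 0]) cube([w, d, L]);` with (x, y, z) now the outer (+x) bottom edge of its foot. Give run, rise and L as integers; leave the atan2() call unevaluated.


translate([376, 0, 705]) cube([109, 1148, 63]);
translate([0, 70, 0]) rotate([0, atan2(376, 705), 0]) cube([34, 59, 799]);
translate([861, 70, 0]) mirror([1, 0, 0]) rotate([0, atan2(376, 705), 0]) cube([34, 59, 799]);
translate([0, 1019, 0]) rotate([0, atan2(376, 705), 0]) cube([34, 59, 799]);
translate([861, 1019, 0]) mirror([1, 0, 0]) rotate([0, atan2(376, 705), 0]) cube([34, 59, 799]);


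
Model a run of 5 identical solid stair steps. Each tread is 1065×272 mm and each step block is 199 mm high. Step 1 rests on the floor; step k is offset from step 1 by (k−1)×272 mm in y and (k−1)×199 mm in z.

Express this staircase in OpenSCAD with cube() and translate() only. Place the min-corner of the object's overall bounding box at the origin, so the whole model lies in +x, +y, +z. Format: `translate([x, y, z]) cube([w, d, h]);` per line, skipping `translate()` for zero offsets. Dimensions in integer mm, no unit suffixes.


cube([1065, 272, 199]);
translate([0, 272, 199]) cube([1065, 272, 199]);
translate([0, 544, 398]) cube([1065, 272, 199]);
translate([0, 816, 597]) cube([1065, 272, 199]);
translate([0, 1088, 796]) cube([1065, 272, 199]);


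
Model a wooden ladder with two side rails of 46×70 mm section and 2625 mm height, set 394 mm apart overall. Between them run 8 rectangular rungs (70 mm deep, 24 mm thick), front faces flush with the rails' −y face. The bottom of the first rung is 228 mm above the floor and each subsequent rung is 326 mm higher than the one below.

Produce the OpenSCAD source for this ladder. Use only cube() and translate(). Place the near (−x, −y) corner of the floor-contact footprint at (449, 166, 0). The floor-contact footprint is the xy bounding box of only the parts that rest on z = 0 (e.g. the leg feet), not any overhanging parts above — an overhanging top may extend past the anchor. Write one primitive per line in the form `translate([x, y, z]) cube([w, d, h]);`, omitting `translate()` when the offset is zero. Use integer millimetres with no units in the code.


// rung span = 394 - 2*46 = 302
// rung[k] z = 228 + k*326
translate([449, 166, 0]) cube([46, 70, 2625]);
translate([797, 166, 0]) cube([46, 70, 2625]);
translate([495, 166, 228]) cube([302, 70, 24]);
translate([495, 166, 554]) cube([302, 70, 24]);
translate([495, 166, 880]) cube([302, 70, 24]);
translate([495, 166, 1206]) cube([302, 70, 24]);
translate([495, 166, 1532]) cube([302, 70, 24]);
translate([495, 166, 1858]) cube([302, 70, 24]);
translate([495, 166, 2184]) cube([302, 70, 24]);
translate([495, 166, 2510]) cube([302, 70, 24]);


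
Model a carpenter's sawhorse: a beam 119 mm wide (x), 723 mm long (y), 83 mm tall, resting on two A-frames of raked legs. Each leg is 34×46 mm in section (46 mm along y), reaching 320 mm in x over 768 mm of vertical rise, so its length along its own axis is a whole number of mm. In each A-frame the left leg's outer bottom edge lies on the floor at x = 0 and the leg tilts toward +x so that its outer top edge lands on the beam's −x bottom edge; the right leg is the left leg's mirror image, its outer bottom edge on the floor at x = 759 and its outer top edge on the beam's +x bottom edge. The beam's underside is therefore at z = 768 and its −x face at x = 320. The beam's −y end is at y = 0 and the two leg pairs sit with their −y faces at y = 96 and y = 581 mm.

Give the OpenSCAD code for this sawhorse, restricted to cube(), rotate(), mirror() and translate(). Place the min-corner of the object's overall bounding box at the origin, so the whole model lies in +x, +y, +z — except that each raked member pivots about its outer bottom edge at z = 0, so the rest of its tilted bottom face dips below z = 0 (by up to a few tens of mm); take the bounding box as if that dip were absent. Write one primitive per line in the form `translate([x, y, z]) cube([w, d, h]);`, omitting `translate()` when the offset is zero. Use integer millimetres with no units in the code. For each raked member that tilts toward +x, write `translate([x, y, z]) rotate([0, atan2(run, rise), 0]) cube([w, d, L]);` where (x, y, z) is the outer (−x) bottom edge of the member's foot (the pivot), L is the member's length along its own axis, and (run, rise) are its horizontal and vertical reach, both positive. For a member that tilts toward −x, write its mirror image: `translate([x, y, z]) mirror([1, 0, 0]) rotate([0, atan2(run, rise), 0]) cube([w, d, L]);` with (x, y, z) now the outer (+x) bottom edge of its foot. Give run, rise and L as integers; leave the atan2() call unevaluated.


translate([320, 0, 768]) cube([119, 723, 83]);
translate([0, 96, 0]) rotate([0, atan2(320, 768), 0]) cube([34, 46, 832]);
translate([759, 96, 0]) mirror([1, 0, 0]) rotate([0, atan2(320, 768), 0]) cube([34, 46, 832]);
translate([0, 581, 0]) rotate([0, atan2(320, 768), 0]) cube([34, 46, 832]);
translate([759, 581, 0]) mirror([1, 0, 0]) rotate([0, atan2(320, 768), 0]) cube([34, 46, 832]);


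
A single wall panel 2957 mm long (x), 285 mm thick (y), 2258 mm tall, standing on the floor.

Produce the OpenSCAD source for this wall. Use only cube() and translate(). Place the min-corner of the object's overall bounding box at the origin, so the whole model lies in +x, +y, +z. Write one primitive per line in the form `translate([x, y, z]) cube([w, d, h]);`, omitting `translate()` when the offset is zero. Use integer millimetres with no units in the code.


cube([2957, 285, 2258]);


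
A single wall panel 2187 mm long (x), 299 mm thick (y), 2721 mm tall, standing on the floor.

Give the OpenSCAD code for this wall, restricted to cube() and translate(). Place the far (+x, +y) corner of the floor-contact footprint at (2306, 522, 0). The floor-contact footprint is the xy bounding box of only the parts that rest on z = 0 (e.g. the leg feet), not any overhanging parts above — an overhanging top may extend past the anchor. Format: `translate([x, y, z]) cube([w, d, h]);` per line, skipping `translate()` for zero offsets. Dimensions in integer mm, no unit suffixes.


translate([119, 223, 0]) cube([2187, 299, 2721]);


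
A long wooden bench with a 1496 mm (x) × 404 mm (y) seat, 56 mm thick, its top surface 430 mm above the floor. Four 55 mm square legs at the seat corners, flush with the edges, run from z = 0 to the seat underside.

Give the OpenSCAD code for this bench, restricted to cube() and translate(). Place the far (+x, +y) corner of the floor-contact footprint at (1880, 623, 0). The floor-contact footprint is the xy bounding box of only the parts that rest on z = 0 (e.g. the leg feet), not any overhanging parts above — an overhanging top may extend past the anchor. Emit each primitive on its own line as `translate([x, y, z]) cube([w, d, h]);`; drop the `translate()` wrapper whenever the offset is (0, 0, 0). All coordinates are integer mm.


translate([384, 219, 374]) cube([1496, 404, 56]);
translate([384, 219, 0]) cube([55, 55, 374]);
translate([384, 568, 0]) cube([55, 55, 374]);
translate([1825, 219, 0]) cube([55, 55, 374]);
translate([1825, 568, 0]) cube([55, 55, 374]);


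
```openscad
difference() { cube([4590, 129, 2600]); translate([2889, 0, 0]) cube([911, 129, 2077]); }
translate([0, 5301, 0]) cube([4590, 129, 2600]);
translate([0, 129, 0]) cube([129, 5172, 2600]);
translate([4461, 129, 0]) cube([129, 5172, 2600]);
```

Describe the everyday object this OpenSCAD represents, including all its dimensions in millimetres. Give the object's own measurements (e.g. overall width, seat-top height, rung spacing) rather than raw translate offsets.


A single room: four walls, each 2600 mm tall and 129 mm thick, enclosing an outside footprint 4590×5430 mm (x × y), no floor or roof. The front and back walls (−y and +y sides) run the full x-width; the side walls fit between their inner faces. A door opening 911 mm wide and 2077 mm tall is cut through the front wall from the floor up, its −x edge 2889 mm from the wall's −x end.


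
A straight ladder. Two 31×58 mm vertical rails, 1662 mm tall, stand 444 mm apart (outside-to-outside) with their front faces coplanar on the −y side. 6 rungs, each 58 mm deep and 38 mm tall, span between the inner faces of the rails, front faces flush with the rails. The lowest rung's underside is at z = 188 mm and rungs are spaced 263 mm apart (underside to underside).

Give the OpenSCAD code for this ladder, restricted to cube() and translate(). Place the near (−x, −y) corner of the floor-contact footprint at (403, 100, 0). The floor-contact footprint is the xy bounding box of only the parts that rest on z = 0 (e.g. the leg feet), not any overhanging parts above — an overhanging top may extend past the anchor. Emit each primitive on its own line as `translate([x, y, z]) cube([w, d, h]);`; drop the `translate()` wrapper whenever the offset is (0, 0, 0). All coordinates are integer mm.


// rung span = 444 - 2*31 = 382
// rung[k] z = 188 + k*263
translate([403, 100, 0]) cube([31, 58, 1662]);
translate([816, 100, 0]) cube([31, 58, 1662]);
translate([434, 100, 188]) cube([382, 58, 38]);
translate([434, 100, 451]) cube([382, 58, 38]);
translate([434, 100, 714]) cube([382, 58, 38]);
translate([434, 100, 977]) cube([382, 58, 38]);
translate([434, 100, 1240]) cube([382, 58, 38]);
translate([434, 100, 1503]) cube([382, 58, 38]);


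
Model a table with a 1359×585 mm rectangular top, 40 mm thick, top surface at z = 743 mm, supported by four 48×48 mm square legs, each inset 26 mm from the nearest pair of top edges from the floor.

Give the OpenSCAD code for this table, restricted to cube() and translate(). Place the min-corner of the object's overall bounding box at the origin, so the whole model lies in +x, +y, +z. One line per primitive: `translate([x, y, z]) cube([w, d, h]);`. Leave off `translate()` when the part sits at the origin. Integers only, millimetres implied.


translate([0, 0, 703]) cube([1359, 585, 40]);
translate([26, 26, 0]) cube([48, 48, 703]);
translate([1285, 26, 0]) cube([48, 48, 703]);
translate([26, 511, 0]) cube([48, 48, 703]);
translate([1285, 511, 0]) cube([48, 48, 703]);


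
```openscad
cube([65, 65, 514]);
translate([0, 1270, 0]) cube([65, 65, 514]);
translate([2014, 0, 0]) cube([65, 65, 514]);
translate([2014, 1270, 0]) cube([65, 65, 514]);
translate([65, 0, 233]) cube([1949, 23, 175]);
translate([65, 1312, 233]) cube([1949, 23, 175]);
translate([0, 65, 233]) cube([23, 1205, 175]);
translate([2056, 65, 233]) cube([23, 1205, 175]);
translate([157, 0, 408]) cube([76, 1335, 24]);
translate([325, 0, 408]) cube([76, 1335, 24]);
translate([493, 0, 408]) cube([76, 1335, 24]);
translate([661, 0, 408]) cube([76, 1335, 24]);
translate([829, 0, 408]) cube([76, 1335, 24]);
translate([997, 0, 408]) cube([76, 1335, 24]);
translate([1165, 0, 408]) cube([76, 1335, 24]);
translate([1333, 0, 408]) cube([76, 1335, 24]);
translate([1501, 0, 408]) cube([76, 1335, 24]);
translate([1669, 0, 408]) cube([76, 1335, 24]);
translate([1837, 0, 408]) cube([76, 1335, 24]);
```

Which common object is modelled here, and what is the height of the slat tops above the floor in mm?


A bed frame. The slat-top height is 432 mm.

Four posts, four rails, and a row of slats — a bed frame. Slats sit on the rails at z = 233 + 175 = 408; with slat thickness 24, the top is 432 mm.


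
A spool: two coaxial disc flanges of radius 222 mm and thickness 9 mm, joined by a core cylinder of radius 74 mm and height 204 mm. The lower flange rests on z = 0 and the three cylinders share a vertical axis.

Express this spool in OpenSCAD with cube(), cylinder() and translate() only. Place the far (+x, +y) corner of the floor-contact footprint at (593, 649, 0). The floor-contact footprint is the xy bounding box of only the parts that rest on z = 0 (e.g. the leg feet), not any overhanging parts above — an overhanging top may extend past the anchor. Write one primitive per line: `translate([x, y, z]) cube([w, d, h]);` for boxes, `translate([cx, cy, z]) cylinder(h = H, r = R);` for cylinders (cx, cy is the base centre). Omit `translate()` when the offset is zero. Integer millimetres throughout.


translate([371, 427, 0]) cylinder(h = 9, r = 222);
translate([371, 427, 9]) cylinder(h = 204, r = 74);
translate([371, 427, 213]) cylinder(h = 9, r = 222);


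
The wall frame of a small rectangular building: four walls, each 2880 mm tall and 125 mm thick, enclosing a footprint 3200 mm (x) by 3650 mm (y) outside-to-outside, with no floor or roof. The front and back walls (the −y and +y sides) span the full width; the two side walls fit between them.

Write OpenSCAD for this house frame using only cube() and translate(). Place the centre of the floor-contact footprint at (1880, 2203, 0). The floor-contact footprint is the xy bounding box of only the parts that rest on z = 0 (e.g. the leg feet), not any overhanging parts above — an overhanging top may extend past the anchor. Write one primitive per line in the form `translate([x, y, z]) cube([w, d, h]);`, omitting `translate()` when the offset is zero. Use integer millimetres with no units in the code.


translate([280, 378, 0]) cube([3200, 125, 2880]);
translate([280, 3903, 0]) cube([3200, 125, 2880]);
translate([280, 503, 0]) cube([125, 3400, 2880]);
translate([3355, 503, 0]) cube([125, 3400, 2880]);


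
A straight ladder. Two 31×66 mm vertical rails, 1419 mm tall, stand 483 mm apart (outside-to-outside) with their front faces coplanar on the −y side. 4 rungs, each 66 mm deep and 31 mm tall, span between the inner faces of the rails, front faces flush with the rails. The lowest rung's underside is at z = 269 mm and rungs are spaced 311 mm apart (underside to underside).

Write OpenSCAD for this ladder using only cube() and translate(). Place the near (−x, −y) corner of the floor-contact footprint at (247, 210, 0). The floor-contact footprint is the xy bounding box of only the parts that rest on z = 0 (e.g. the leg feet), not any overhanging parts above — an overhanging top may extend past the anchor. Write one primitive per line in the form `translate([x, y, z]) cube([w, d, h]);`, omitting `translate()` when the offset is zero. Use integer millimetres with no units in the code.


// rung span = 483 - 2*31 = 421
// rung[k] z = 269 + k*311
translate([247, 210, 0]) cube([31, 66, 1419]);
translate([699, 210, 0]) cube([31, 66, 1419]);
translate([278, 210, 269]) cube([421, 66, 31]);
translate([278, 210, 580]) cube([421, 66, 31]);
translate([278, 210, 891]) cube([421, 66, 31]);
translate([278, 210, 1202]) cube([421, 66, 31]);


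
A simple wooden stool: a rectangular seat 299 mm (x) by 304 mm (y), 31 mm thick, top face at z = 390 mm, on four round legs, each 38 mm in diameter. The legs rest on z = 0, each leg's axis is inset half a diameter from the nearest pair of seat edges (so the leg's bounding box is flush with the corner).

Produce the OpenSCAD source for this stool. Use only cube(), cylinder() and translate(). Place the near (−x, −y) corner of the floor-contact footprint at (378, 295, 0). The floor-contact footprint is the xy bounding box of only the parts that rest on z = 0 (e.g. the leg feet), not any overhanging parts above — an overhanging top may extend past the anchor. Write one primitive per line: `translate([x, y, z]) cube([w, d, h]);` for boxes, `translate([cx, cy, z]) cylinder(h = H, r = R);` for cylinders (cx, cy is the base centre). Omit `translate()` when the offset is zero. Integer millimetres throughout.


translate([378, 295, 359]) cube([299, 304, 31]);
translate([397, 314, 0]) cylinder(h = 359, r = 19);
translate([658, 314, 0]) cylinder(h = 359, r = 19);
translate([397, 580, 0]) cylinder(h = 359, r = 19);
translate([658, 580, 0]) cylinder(h = 359, r = 19);


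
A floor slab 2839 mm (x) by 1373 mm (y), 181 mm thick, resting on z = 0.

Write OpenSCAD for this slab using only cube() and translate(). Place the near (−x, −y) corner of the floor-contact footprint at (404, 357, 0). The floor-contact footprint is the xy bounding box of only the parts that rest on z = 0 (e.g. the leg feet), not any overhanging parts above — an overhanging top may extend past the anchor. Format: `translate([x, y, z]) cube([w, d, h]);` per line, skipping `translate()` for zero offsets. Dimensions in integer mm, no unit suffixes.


translate([404, 357, 0]) cube([2839, 1373, 181]);


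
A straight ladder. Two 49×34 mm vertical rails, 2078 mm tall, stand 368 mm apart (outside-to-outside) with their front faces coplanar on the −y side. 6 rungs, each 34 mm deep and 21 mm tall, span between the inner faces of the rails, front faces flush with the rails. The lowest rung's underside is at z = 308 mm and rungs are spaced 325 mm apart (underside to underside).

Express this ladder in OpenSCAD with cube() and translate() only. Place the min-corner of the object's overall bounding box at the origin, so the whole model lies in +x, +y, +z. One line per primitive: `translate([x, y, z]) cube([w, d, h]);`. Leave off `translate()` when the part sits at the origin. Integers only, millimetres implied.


cube([49, 34, 2078]);
translate([319, 0, 0]) cube([49, 34, 2078]);
translate([49, 0, 308]) cube([270, 34, 21]);
translate([49, 0, 633]) cube([270, 34, 21]);
translate([49, 0, 958]) cube([270, 34, 21]);
translate([49, 0, 1283]) cube([270, 34, 21]);
translate([49, 0, 1608]) cube([270, 34, 21]);
translate([49, 0, 1933]) cube([270, 34, 21]);


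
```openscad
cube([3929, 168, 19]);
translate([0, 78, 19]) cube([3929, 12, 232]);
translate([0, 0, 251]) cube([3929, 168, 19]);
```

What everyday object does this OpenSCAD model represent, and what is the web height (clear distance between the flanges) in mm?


An I-beam. The web height is 232 mm.

Two wide flanges with a thin centred web — an I-beam. Overall 270 mm minus two 19 mm flanges gives a web of 270 − 2·19 = 232 mm.


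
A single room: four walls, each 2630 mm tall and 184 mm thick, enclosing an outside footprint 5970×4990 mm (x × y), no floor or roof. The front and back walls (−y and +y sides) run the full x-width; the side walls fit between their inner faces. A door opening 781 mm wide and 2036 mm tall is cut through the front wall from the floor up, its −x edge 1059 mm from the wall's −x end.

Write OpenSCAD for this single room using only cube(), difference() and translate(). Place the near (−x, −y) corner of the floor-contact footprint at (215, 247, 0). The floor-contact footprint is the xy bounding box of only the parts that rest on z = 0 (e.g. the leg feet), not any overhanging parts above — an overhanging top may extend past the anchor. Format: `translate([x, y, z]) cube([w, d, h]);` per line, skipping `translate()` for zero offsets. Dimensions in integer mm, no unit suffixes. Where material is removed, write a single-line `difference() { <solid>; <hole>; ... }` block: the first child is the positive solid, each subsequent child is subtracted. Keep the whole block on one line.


difference() { translate([215, 247, 0]) cube([5970, 184, 2630]); translate([1274, 247, 0]) cube([781, 184, 2036]); }
translate([215, 5053, 0]) cube([5970, 184, 2630]);
translate([215, 431, 0]) cube([184, 4622, 2630]);
translate([6001, 431, 0]) cube([184, 4622, 2630]);


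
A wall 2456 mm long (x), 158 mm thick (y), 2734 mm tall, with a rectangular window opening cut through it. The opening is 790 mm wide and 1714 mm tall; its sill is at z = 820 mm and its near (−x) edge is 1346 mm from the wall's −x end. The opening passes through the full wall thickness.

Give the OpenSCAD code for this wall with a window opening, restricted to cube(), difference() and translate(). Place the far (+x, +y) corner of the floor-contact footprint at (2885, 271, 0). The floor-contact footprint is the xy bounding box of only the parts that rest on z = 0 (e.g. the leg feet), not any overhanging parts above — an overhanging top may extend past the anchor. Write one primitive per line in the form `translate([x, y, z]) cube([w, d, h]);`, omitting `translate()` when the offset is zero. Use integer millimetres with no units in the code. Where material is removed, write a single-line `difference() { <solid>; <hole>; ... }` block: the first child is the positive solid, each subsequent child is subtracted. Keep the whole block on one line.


difference() { translate([429, 113, 0]) cube([2456, 158, 2734]); translate([1775, 113, 820]) cube([790, 158, 1714]); }
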